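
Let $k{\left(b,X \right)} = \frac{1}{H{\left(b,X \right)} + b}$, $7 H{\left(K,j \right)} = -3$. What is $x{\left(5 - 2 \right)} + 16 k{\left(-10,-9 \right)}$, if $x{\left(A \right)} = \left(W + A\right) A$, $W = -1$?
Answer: $\frac{326}{73} \approx 4.4658$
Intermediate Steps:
$H{\left(K,j \right)} = - \frac{3}{7}$ ($H{\left(K,j \right)} = \frac{1}{7} \left(-3\right) = - \frac{3}{7}$)
$x{\left(A \right)} = A \left(-1 + A\right)$ ($x{\left(A \right)} = \left(-1 + A\right) A = A \left(-1 + A\right)$)
$k{\left(b,X \right)} = \frac{1}{- \frac{3}{7} + b}$
$x{\left(5 - 2 \right)} + 16 k{\left(-10,-9 \right)} = \left(5 - 2\right) \left(-1 + \left(5 - 2\right)\right) + 16 \frac{7}{-3 + 7 \left(-10\right)} = 3 \left(-1 + 3\right) + 16 \frac{7}{-3 - 70} = 3 \cdot 2 + 16 \frac{7}{-73} = 6 + 16 \cdot 7 \left(- \frac{1}{73}\right) = 6 + 16 \left(- \frac{7}{73}\right) = 6 - \frac{112}{73} = \frac{326}{73}$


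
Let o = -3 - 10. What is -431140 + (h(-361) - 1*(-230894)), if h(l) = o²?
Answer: -200077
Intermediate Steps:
o = -13
h(l) = 169 (h(l) = (-13)² = 169)
-431140 + (h(-361) - 1*(-230894)) = -431140 + (169 - 1*(-230894)) = -431140 + (169 + 230894) = -431140 + 231063 = -200077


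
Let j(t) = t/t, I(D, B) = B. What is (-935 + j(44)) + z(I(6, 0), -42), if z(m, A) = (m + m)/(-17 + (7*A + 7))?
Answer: -934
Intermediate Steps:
j(t) = 1
z(m, A) = 2*m/(-10 + 7*A) (z(m, A) = (2*m)/(-17 + (7 + 7*A)) = (2*m)/(-10 + 7*A) = 2*m/(-10 + 7*A))
(-935 + j(44)) + z(I(6, 0), -42) = (-935 + 1) + 2*0/(-10 + 7*(-42)) = -934 + 2*0/(-10 - 294) = -934 + 2*0/(-304) = -934 + 2*0*(-1/304) = -934 + 0 = -934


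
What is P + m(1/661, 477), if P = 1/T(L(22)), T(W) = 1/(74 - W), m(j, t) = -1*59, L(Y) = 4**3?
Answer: -49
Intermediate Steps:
L(Y) = 64
m(j, t) = -59
P = 10 (P = 1/(-1/(-74 + 64)) = 1/(-1/(-10)) = 1/(-1*(-1/10)) = 1/(1/10) = 10)
P + m(1/661, 477) = 10 - 59 = -49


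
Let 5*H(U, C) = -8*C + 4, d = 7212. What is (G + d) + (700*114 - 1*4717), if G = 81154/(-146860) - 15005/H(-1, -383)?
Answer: 9267025329907/112641620 ≈ 82270.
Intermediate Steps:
H(U, C) = ⅘ - 8*C/5 (H(U, C) = (-8*C + 4)/5 = (4 - 8*C)/5 = ⅘ - 8*C/5)
G = -2816787993/112641620 (G = 81154/(-146860) - 15005/(⅘ - 8/5*(-383)) = 81154*(-1/146860) - 15005/(⅘ + 3064/5) = -40577/73430 - 15005/3068/5 = -40577/73430 - 15005*5/3068 = -40577/73430 - 75025/3068 = -2816787993/112641620 ≈ -25.007)
(G + d) + (700*114 - 1*4717) = (-2816787993/112641620 + 7212) + (700*114 - 1*4717) = 809554575447/112641620 + (79800 - 4717) = 809554575447/112641620 + 75083 = 9267025329907/112641620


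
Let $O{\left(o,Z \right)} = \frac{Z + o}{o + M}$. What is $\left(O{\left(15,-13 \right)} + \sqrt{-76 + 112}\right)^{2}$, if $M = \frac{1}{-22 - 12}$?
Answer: $\frac{9746884}{259081} \approx 37.621$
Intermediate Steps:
$M = - \frac{1}{34}$ ($M = \frac{1}{-34} = - \frac{1}{34} \approx -0.029412$)
$O{\left(o,Z \right)} = \frac{Z + o}{- \frac{1}{34} + o}$ ($O{\left(o,Z \right)} = \frac{Z + o}{o - \frac{1}{34}} = \frac{Z + o}{- \frac{1}{34} + o}$)
$\left(O{\left(15,-13 \right)} + \sqrt{-76 + 112}\right)^{2} = \left(\frac{34 \left(-13 + 15\right)}{-1 + 34 \cdot 15} + \sqrt{-76 + 112}\right)^{2} = \left(34 \frac{1}{-1 + 510} \cdot 2 + \sqrt{36}\right)^{2} = \left(34 \cdot \frac{1}{509} \cdot 2 + 6\right)^{2} = \left(\frac{68}{509} + 6\right)^{2} = \left(\frac{3122}{509}\right)^{2} = \frac{9746884}{259081}$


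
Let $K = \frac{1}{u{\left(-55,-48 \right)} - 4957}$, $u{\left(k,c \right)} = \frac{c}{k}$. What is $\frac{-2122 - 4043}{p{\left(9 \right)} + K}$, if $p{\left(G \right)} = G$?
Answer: $- \frac{1680498855}{2453228} \approx -685.02$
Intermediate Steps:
$K = - \frac{55}{272587}$ ($K = \frac{1}{- \frac{48}{-55} - 4957} = \frac{1}{\left(-48\right) \left(- \frac{1}{55}\right) - 4957} = \frac{1}{\frac{48}{55} - 4957} = \frac{1}{- \frac{272587}{55}} = - \frac{55}{272587} \approx -0.00020177$)
$\frac{-2122 - 4043}{p{\left(9 \right)} + K} = \frac{-2122 - 4043}{9 - \frac{55}{272587}} = - \frac{6165}{\frac{2453228}{272587}} = \left(-6165\right) \frac{272587}{2453228} = - \frac{1680498855}{2453228}$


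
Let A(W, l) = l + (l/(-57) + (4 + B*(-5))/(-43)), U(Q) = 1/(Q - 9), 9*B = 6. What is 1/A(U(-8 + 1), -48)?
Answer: -2451/115622 ≈ -0.021198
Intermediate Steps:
B = ⅔ (B = (⅑)*6 = ⅔ ≈ 0.66667)
U(Q) = 1/(-9 + Q)
A(W, l) = -2/129 + 56*l/57 (A(W, l) = l + (l/(-57) + (4 + (⅔)*(-5))/(-43)) = l + (l*(-1/57) + (4 - 10/3)*(-1/43)) = l + (-l/57 + (⅔)*(-1/43)) = l + (-l/57 - 2/129) = l + (-2/129 - l/57) = -2/129 + 56*l/57)
1/A(U(-8 + 1), -48) = 1/(-2/129 + (56/57)*(-48)) = 1/(-2/129 - 896/19) = 1/(-115622/2451) = -2451/115622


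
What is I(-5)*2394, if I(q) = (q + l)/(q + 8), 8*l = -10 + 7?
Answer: -17157/4 ≈ -4289.3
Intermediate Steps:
l = -3/8 (l = (-10 + 7)/8 = (⅛)*(-3) = -3/8 ≈ -0.37500)
I(q) = (-3/8 + q)/(8 + q) (I(q) = (q - 3/8)/(q + 8) = (-3/8 + q)/(8 + q))
I(-5)*2394 = ((-3/8 - 5)/(8 - 5))*2394 = (-43/8/3)*2394 = ((⅓)*(-43/8))*2394 = -43/24*2394 = -17157/4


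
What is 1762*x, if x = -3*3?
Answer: -15858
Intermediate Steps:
x = -9
1762*x = 1762*(-9) = -15858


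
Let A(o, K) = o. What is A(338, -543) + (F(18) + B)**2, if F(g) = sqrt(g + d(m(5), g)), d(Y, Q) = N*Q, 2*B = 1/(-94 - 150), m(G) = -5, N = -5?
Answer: 63346305/238144 - 3*I*sqrt(2)/122 ≈ 266.0 - 0.034776*I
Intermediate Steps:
B = -1/488 (B = 1/(2*(-94 - 150)) = (1/2)/(-244) = (1/2)*(-1/244) = -1/488 ≈ -0.0020492)
d(Y, Q) = -5*Q
F(g) = 2*sqrt(-g) (F(g) = sqrt(g - 5*g) = sqrt(-4*g) = 2*sqrt(-g))
A(338, -543) + (F(18) + B)**2 = 338 + (2*sqrt(-1*18) - 1/488)**2 = 338 + (2*sqrt(-18) - 1/488)**2 = 338 + (2*(3*I*sqrt(2)) - 1/488)**2 = 338 + (6*I*sqrt(2) - 1/488)**2 = 338 + (-1/488 + 6*I*sqrt(2))**2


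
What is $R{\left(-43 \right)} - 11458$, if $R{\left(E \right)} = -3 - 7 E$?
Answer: $-11160$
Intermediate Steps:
$R{\left(-43 \right)} - 11458 = \left(-3 - -301\right) - 11458 = \left(-3 + 301\right) - 11458 = 298 - 11458 = -11160$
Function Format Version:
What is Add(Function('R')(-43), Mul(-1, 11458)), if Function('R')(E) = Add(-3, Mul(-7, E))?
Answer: -11160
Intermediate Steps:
Add(Function('R')(-43), Mul(-1, 11458)) = Add(Add(-3, Mul(-7, -43)), Mul(-1, 11458)) = Add(Add(-3, 301), -11458) = Add(298, -11458) = -11160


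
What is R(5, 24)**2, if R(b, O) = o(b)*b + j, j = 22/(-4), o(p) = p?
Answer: 1521/4 ≈ 380.25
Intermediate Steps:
j = -11/2 (j = 22*(-1/4) = -11/2 ≈ -5.5000)
R(b, O) = -11/2 + b**2 (R(b, O) = b*b - 11/2 = b**2 - 11/2 = -11/2 + b**2)
R(5, 24)**2 = (-11/2 + 5**2)**2 = (-11/2 + 25)**2 = (39/2)**2 = 1521/4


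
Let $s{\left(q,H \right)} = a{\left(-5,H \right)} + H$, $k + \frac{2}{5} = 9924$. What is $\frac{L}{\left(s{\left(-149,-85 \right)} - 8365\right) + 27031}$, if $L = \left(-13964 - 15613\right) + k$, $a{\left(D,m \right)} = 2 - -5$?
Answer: $- \frac{98267}{92940} \approx -1.0573$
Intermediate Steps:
$k = \frac{49618}{5}$ ($k = - \frac{2}{5} + 9924 = \frac{49618}{5} \approx 9923.6$)
$a{\left(D,m \right)} = 7$ ($a{\left(D,m \right)} = 2 + 5 = 7$)
$s{\left(q,H \right)} = 7 + H$
$L = - \frac{98267}{5}$ ($L = \left(-13964 - 15613\right) + \frac{49618}{5} = -29577 + \frac{49618}{5} = - \frac{98267}{5} \approx -19653.0$)
$\frac{L}{\left(s{\left(-149,-85 \right)} - 8365\right) + 27031} = - \frac{98267}{5 \left(\left(\left(7 - 85\right) - 8365\right) + 27031\right)} = - \frac{98267}{5 \left(\left(-78 - 8365\right) + 27031\right)} = - \frac{98267}{5 \left(-8443 + 27031\right)} = - \frac{98267}{5 \cdot 18588} = \left(- \frac{98267}{5}\right) \frac{1}{18588} = - \frac{98267}{92940}$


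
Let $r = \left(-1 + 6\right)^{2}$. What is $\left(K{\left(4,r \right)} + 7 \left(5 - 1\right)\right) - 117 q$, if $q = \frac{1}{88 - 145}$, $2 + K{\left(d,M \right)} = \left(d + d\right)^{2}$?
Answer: $\frac{1749}{19} \approx 92.053$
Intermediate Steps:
$r = 25$ ($r = 5^{2} = 25$)
$K{\left(d,M \right)} = -2 + 4 d^{2}$ ($K{\left(d,M \right)} = -2 + \left(d + d\right)^{2} = -2 + \left(2 d\right)^{2} = -2 + 4 d^{2}$)
$q = - \frac{1}{57}$ ($q = \frac{1}{-57} = - \frac{1}{57} \approx -0.017544$)
$\left(K{\left(4,r \right)} + 7 \left(5 - 1\right)\right) - 117 q = \left(\left(-2 + 4 \cdot 4^{2}\right) + 7 \left(5 - 1\right)\right) - - \frac{39}{19} = \left(\left(-2 + 4 \cdot 16\right) + 7 \cdot 4\right) + \frac{39}{19} = \left(\left(-2 + 64\right) + 28\right) + \frac{39}{19} = \left(62 + 28\right) + \frac{39}{19} = 90 + \frac{39}{19} = \frac{1749}{19}$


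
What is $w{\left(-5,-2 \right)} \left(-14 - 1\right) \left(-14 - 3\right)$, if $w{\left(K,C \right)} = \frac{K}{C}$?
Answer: $\frac{1275}{2} \approx 637.5$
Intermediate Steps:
$w{\left(-5,-2 \right)} \left(-14 - 1\right) \left(-14 - 3\right) = - \frac{5}{-2} \left(-14 - 1\right) \left(-14 - 3\right) = \left(-5\right) \left(- \frac{1}{2}\right) \left(\left(-15\right) \left(-17\right)\right) = \frac{5}{2} \cdot 255 = \frac{1275}{2}$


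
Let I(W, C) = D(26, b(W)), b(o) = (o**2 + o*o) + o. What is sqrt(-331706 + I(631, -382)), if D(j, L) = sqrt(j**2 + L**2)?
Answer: sqrt(-331706 + sqrt(635134084885)) ≈ 682.09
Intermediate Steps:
b(o) = o + 2*o**2 (b(o) = (o**2 + o**2) + o = 2*o**2 + o = o + 2*o**2)
D(j, L) = sqrt(L**2 + j**2)
I(W, C) = sqrt(676 + W**2*(1 + 2*W)**2) (I(W, C) = sqrt((W*(1 + 2*W))**2 + 26**2) = sqrt(W**2*(1 + 2*W)**2 + 676) = sqrt(676 + W**2*(1 + 2*W)**2))
sqrt(-331706 + I(631, -382)) = sqrt(-331706 + sqrt(676 + 631**2*(1 + 2*631)**2)) = sqrt(-331706 + sqrt(676 + 398161*(1 + 1262)**2)) = sqrt(-331706 + sqrt(676 + 398161*1263**2)) = sqrt(-331706 + sqrt(676 + 398161*1595169)) = sqrt(-331706 + sqrt(676 + 635134084209)) = sqrt(-331706 + sqrt(635134084885))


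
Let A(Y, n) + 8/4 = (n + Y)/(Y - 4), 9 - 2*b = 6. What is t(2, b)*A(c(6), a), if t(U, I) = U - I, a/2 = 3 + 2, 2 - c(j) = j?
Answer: -11/8 ≈ -1.3750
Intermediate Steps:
b = 3/2 (b = 9/2 - ½*6 = 9/2 - 3 = 3/2 ≈ 1.5000)
c(j) = 2 - j
a = 10 (a = 2*(3 + 2) = 2*5 = 10)
A(Y, n) = -2 + (Y + n)/(-4 + Y) (A(Y, n) = -2 + (n + Y)/(Y - 4) = -2 + (Y + n)/(-4 + Y))
t(2, b)*A(c(6), a) = (2 - 1*3/2)*((8 + 10 - (2 - 1*6))/(-4 + (2 - 1*6))) = (2 - 3/2)*((8 + 10 - (2 - 6))/(-4 + (2 - 6))) = ((8 + 10 - 1*(-4))/(-4 - 4))/2 = ((8 + 10 + 4)/(-8))/2 = (-⅛*22)/2 = (½)*(-11/4) = -11/8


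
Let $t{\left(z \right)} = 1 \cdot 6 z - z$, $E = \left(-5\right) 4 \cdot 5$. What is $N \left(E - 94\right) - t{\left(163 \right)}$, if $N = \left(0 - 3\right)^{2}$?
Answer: $-2561$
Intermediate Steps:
$E = -100$ ($E = \left(-20\right) 5 = -100$)
$N = 9$ ($N = \left(-3\right)^{2} = 9$)
$t{\left(z \right)} = 5 z$ ($t{\left(z \right)} = 6 z - z = 5 z$)
$N \left(E - 94\right) - t{\left(163 \right)} = 9 \left(-100 - 94\right) - 5 \cdot 163 = 9 \left(-194\right) - 815 = -1746 - 815 = -2561$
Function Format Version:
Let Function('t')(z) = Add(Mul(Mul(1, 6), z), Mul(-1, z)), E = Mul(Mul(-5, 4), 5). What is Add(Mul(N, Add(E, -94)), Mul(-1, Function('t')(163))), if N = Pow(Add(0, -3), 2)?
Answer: -2561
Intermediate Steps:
E = -100 (E = Mul(-20, 5) = -100)
N = 9 (N = Pow(-3, 2) = 9)
Function('t')(z) = Mul(5, z) (Function('t')(z) = Add(Mul(6, z), Mul(-1, z)) = Mul(5, z))
Add(Mul(N, Add(E, -94)), Mul(-1, Function('t')(163))) = Add(Mul(9, Add(-100, -94)), Mul(-1, Mul(5, 163))) = Add(Mul(9, -194), Mul(-1, 815)) = Add(-1746, -815) = -2561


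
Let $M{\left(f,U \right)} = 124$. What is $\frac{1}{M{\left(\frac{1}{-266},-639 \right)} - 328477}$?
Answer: $- \frac{1}{328353} \approx -3.0455 \cdot 10^{-6}$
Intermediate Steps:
$\frac{1}{M{\left(\frac{1}{-266},-639 \right)} - 328477} = \frac{1}{124 - 328477} = \frac{1}{-328353} = - \frac{1}{328353}$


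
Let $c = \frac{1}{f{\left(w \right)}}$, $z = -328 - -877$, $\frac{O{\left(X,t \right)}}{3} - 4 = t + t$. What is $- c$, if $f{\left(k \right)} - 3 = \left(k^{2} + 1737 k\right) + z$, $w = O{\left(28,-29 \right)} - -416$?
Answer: $- \frac{1}{506266} \approx -1.9752 \cdot 10^{-6}$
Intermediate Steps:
$O{\left(X,t \right)} = 12 + 6 t$ ($O{\left(X,t \right)} = 12 + 3 \left(t + t\right) = 12 + 3 \cdot 2 t = 12 + 6 t$)
$z = 549$ ($z = -328 + 877 = 549$)
$w = 254$ ($w = \left(12 + 6 \left(-29\right)\right) - -416 = \left(12 - 174\right) + 416 = -162 + 416 = 254$)
$f{\left(k \right)} = 552 + k^{2} + 1737 k$ ($f{\left(k \right)} = 3 + \left(\left(k^{2} + 1737 k\right) + 549\right) = 3 + \left(549 + k^{2} + 1737 k\right) = 552 + k^{2} + 1737 k$)
$c = \frac{1}{506266}$ ($c = \frac{1}{552 + 254^{2} + 1737 \cdot 254} = \frac{1}{552 + 64516 + 441198} = \frac{1}{506266} \approx 1.9752 \cdot 10^{-6}$)
$- c = \left(-1\right) \frac{1}{506266} = - \frac{1}{506266}$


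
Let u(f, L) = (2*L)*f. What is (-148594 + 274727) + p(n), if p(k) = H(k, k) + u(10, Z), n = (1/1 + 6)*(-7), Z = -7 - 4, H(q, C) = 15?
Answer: 125928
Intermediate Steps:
Z = -11
u(f, L) = 2*L*f
n = -49 (n = (1 + 6)*(-7) = 7*(-7) = -49)
p(k) = -205 (p(k) = 15 + 2*(-11)*10 = 15 - 220 = -205)
(-148594 + 274727) + p(n) = (-148594 + 274727) - 205 = 126133 - 205 = 125928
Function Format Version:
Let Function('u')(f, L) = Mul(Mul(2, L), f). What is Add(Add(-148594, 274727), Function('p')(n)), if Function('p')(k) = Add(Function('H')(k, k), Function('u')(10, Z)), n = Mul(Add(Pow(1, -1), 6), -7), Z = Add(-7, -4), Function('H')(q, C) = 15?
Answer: 125928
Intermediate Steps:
Z = -11
Function('u')(f, L) = Mul(2, L, f)
n = -49 (n = Mul(Add(1, 6), -7) = Mul(7, -7) = -49)
Function('p')(k) = -205 (Function('p')(k) = Add(15, Mul(2, -11, 10)) = Add(15, -220) = -205)
Add(Add(-148594, 274727), Function('p')(n)) = Add(Add(-148594, 274727), -205) = Add(126133, -205) = 125928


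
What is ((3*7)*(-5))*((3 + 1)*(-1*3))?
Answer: 1260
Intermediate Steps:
((3*7)*(-5))*((3 + 1)*(-1*3)) = (21*(-5))*(4*(-3)) = -105*(-12) = 1260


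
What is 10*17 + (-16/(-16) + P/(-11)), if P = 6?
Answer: 1875/11 ≈ 170.45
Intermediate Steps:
10*17 + (-16/(-16) + P/(-11)) = 10*17 + (-16/(-16) + 6/(-11)) = 170 + (-16*(-1/16) + 6*(-1/11)) = 170 + (1 - 6/11) = 170 + 5/11 = 1875/11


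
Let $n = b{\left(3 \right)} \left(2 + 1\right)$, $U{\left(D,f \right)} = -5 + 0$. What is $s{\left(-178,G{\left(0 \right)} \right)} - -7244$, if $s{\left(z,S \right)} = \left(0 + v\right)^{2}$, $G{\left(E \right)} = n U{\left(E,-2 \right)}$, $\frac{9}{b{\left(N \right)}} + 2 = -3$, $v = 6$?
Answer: $7280$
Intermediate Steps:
$b{\left(N \right)} = - \frac{9}{5}$ ($b{\left(N \right)} = \frac{9}{-2 - 3} = \frac{9}{-5} = 9 \left(- \frac{1}{5}\right) = - \frac{9}{5}$)
$U{\left(D,f \right)} = -5$
$n = - \frac{27}{5}$ ($n = - \frac{9 \left(2 + 1\right)}{5} = \left(- \frac{9}{5}\right) 3 = - \frac{27}{5} \approx -5.4$)
$G{\left(E \right)} = 27$ ($G{\left(E \right)} = \left(- \frac{27}{5}\right) \left(-5\right) = 27$)
$s{\left(z,S \right)} = 36$ ($s{\left(z,S \right)} = \left(0 + 6\right)^{2} = 6^{2} = 36$)
$s{\left(-178,G{\left(0 \right)} \right)} - -7244 = 36 - -7244 = 36 + 7244 = 7280$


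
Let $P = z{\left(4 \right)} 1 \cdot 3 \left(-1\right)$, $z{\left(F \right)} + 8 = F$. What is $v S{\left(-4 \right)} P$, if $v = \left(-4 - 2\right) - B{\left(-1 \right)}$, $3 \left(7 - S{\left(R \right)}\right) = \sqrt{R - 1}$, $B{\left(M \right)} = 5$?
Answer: $-924 + 44 i \sqrt{5} \approx -924.0 + 98.387 i$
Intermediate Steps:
$z{\left(F \right)} = -8 + F$
$S{\left(R \right)} = 7 - \frac{\sqrt{-1 + R}}{3}$ ($S{\left(R \right)} = 7 - \frac{\sqrt{R - 1}}{3} = 7 - \frac{\sqrt{-1 + R}}{3}$)
$v = -11$ ($v = \left(-4 - 2\right) - 5 = -6 - 5 = -11$)
$P = 12$ ($P = \left(-8 + 4\right) 1 \cdot 3 \left(-1\right) = \left(-4\right) 1 \left(-3\right) = \left(-4\right) \left(-3\right) = 12$)
$v S{\left(-4 \right)} P = - 11 \left(7 - \frac{\sqrt{-1 - 4}}{3}\right) 12 = - 11 \left(7 - \frac{\sqrt{-5}}{3}\right) 12 = - 11 \left(7 - \frac{i \sqrt{5}}{3}\right) 12 = \left(-77 + \frac{11 i \sqrt{5}}{3}\right) 12 = -924 + 44 i \sqrt{5}$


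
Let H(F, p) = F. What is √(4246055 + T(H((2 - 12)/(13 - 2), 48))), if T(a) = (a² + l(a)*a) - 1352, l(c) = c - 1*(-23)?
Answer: √513606733/11 ≈ 2060.3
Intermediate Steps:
l(c) = 23 + c (l(c) = c + 23 = 23 + c)
T(a) = -1352 + a² + a*(23 + a) (T(a) = (a² + (23 + a)*a) - 1352 = (a² + a*(23 + a)) - 1352 = -1352 + a² + a*(23 + a))
√(4246055 + T(H((2 - 12)/(13 - 2), 48))) = √(4246055 + (-1352 + ((2 - 12)/(13 - 2))² + ((2 - 12)/(13 - 2))*(23 + (2 - 12)/(13 - 2)))) = √(4246055 + (-1352 + (-10/11)² + (-10/11)*(23 - 10/11))) = √(4246055 + (-1352 + (-10*1/11)² + (-10*1/11)*(23 - 10*1/11))) = √(4246055 + (-1352 + (-10/11)² - 10*(23 - 10/11)/11)) = √(4246055 + (-1352 + 100/121 - 10/11*243/11)) = √(4246055 + (-1352 + 100/121 - 2430/121)) = √(4246055 - 165922/121) = √(513606733/121) = √513606733/11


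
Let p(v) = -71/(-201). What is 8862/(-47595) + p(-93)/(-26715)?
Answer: -634530581/3407621139 ≈ -0.18621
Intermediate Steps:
p(v) = 71/201 (p(v) = -71*(-1/201) = 71/201)
8862/(-47595) + p(-93)/(-26715) = 8862/(-47595) + (71/201)/(-26715) = 8862*(-1/47595) + (71/201)*(-1/26715) = -2954/15865 - 71/5369715 = -634530581/3407621139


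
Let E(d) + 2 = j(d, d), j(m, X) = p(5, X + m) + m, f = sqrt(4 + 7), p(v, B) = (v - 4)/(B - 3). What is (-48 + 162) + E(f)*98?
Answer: -368/5 + 518*sqrt(11)/5 ≈ 270.00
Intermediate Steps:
p(v, B) = (-4 + v)/(-3 + B)
f = sqrt(11) ≈ 3.3166
j(m, X) = m + 1/(-3 + X + m) (j(m, X) = (-4 + 5)/(-3 + (X + m)) + m = 1/(-3 + X + m) + m = m + 1/(-3 + X + m))
E(d) = -2 + (1 + d*(-3 + 2*d))/(-3 + 2*d) (E(d) = -2 + (1 + d*(-3 + d + d))/(-3 + d + d) = -2 + (1 + d*(-3 + 2*d))/(-3 + 2*d))
(-48 + 162) + E(f)*98 = (-48 + 162) + ((1 + (-3 + 2*sqrt(11))*(-2 + sqrt(11)))/(-3 + 2*sqrt(11)))*98 = 114 + 98*(1 + (-3 + 2*sqrt(11))*(-2 + sqrt(11)))/(-3 + 2*sqrt(11))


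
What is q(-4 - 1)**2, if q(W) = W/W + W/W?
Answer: 4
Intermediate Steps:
q(W) = 2 (q(W) = 1 + 1 = 2)
q(-4 - 1)**2 = 2**2 = 4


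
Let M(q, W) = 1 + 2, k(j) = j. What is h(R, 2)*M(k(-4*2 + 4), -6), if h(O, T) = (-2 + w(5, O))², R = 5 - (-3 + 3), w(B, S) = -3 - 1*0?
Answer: 75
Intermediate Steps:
w(B, S) = -3 (w(B, S) = -3 + 0 = -3)
R = 5 (R = 5 - 1*0 = 5 + 0 = 5)
h(O, T) = 25 (h(O, T) = (-2 - 3)² = (-5)² = 25)
M(q, W) = 3
h(R, 2)*M(k(-4*2 + 4), -6) = 25*3 = 75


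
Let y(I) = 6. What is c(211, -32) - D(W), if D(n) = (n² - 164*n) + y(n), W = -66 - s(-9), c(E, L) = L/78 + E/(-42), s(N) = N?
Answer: -2294735/182 ≈ -12608.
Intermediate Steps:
c(E, L) = -E/42 + L/78 (c(E, L) = L*(1/78) + E*(-1/42) = L/78 - E/42 = -E/42 + L/78)
W = -57 (W = -66 - 1*(-9) = -66 + 9 = -57)
D(n) = 6 + n² - 164*n (D(n) = (n² - 164*n) + 6 = 6 + n² - 164*n)
c(211, -32) - D(W) = (-1/42*211 + (1/78)*(-32)) - (6 + (-57)² - 164*(-57)) = (-211/42 - 16/39) - (6 + 3249 + 9348) = -989/182 - 1*12603 = -989/182 - 12603 = -2294735/182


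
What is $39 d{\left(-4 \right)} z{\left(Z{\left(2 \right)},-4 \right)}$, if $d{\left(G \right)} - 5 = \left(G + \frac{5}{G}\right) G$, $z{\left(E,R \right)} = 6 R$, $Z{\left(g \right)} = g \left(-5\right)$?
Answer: $-24336$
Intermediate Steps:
$Z{\left(g \right)} = - 5 g$
$d{\left(G \right)} = 5 + G \left(G + \frac{5}{G}\right)$ ($d{\left(G \right)} = 5 + \left(G + \frac{5}{G}\right) G = 5 + G \left(G + \frac{5}{G}\right)$)
$39 d{\left(-4 \right)} z{\left(Z{\left(2 \right)},-4 \right)} = 39 \left(10 + \left(-4\right)^{2}\right) 6 \left(-4\right) = 39 \left(10 + 16\right) \left(-24\right) = 39 \cdot 26 \left(-24\right) = 1014 \left(-24\right) = -24336$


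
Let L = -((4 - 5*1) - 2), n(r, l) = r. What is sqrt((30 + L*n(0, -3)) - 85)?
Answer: I*sqrt(55) ≈ 7.4162*I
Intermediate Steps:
L = 3 (L = -((4 - 5) - 2) = -(-1 - 2) = -1*(-3) = 3)
sqrt((30 + L*n(0, -3)) - 85) = sqrt((30 + 3*0) - 85) = sqrt((30 + 0) - 85) = sqrt(30 - 85) = sqrt(-55) = I*sqrt(55)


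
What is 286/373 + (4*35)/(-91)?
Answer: -3742/4849 ≈ -0.77171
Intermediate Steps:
286/373 + (4*35)/(-91) = 286*(1/373) + 140*(-1/91) = 286/373 - 20/13 = -3742/4849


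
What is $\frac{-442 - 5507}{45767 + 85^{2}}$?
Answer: $- \frac{661}{5888} \approx -0.11226$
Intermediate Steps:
$\frac{-442 - 5507}{45767 + 85^{2}} = - \frac{5949}{45767 + 7225} = - \frac{5949}{52992} = \left(-5949\right) \frac{1}{52992} = - \frac{661}{5888}$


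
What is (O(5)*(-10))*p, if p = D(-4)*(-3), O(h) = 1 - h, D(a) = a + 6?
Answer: -240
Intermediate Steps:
D(a) = 6 + a
p = -6 (p = (6 - 4)*(-3) = 2*(-3) = -6)
(O(5)*(-10))*p = ((1 - 1*5)*(-10))*(-6) = ((1 - 5)*(-10))*(-6) = -4*(-10)*(-6) = 40*(-6) = -240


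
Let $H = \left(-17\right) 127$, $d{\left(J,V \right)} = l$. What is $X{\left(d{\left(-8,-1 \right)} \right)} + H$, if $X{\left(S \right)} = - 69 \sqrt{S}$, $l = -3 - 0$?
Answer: $-2159 - 69 i \sqrt{3} \approx -2159.0 - 119.51 i$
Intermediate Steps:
$l = -3$ ($l = -3 + 0 = -3$)
$d{\left(J,V \right)} = -3$
$H = -2159$
$X{\left(d{\left(-8,-1 \right)} \right)} + H = - 69 \sqrt{-3} - 2159 = - 69 i \sqrt{3} - 2159 = -2159 - 69 i \sqrt{3}$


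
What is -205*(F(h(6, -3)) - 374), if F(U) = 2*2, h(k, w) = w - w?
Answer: 75850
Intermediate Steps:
h(k, w) = 0
F(U) = 4
-205*(F(h(6, -3)) - 374) = -205*(4 - 374) = -205*(-370) = 75850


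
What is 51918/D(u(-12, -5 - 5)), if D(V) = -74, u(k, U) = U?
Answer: -25959/37 ≈ -701.59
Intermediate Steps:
51918/D(u(-12, -5 - 5)) = 51918/(-74) = 51918*(-1/74) = -25959/37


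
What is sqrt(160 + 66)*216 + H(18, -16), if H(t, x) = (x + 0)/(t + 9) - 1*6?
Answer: -178/27 + 216*sqrt(226) ≈ 3240.6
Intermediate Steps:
H(t, x) = -6 + x/(9 + t) (H(t, x) = x/(9 + t) - 6 = -6 + x/(9 + t))
sqrt(160 + 66)*216 + H(18, -16) = sqrt(160 + 66)*216 + (-54 - 16 - 6*18)/(9 + 18) = sqrt(226)*216 + (-54 - 16 - 108)/27 = 216*sqrt(226) + (1/27)*(-178) = 216*sqrt(226) - 178/27 = -178/27 + 216*sqrt(226)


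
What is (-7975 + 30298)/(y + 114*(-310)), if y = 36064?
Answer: 22323/724 ≈ 30.833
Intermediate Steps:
(-7975 + 30298)/(y + 114*(-310)) = (-7975 + 30298)/(36064 + 114*(-310)) = 22323/(36064 - 35340) = 22323/724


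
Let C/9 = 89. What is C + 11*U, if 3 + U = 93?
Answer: 1791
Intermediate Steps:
C = 801 (C = 9*89 = 801)
U = 90 (U = -3 + 93 = 90)
C + 11*U = 801 + 11*90 = 801 + 990 = 1791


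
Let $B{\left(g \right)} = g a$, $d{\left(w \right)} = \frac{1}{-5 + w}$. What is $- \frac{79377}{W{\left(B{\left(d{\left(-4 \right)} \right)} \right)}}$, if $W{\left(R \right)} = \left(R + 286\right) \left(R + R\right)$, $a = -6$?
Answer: $- \frac{714393}{3440} \approx -207.67$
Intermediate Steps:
$B{\left(g \right)} = - 6 g$ ($B{\left(g \right)} = g \left(-6\right) = - 6 g$)
$W{\left(R \right)} = 2 R \left(286 + R\right)$ ($W{\left(R \right)} = \left(286 + R\right) 2 R = 2 R \left(286 + R\right)$)
$- \frac{79377}{W{\left(B{\left(d{\left(-4 \right)} \right)} \right)}} = - \frac{79377}{2 \left(- \frac{6}{-5 - 4}\right) \left(286 - \frac{6}{-5 - 4}\right)} = - \frac{79377}{2 \left(- \frac{6}{-9}\right) \left(286 - \frac{6}{-9}\right)} = - \frac{79377}{2 \left(\left(-6\right) \left(- \frac{1}{9}\right)\right) \left(286 - - \frac{2}{3}\right)} = - \frac{79377}{2 \cdot \frac{2}{3} \left(286 + \frac{2}{3}\right)} = - \frac{79377}{2 \cdot \frac{2}{3} \cdot \frac{860}{3}} = - \frac{79377}{\frac{3440}{9}} = \left(-79377\right) \frac{9}{3440} = - \frac{714393}{3440}$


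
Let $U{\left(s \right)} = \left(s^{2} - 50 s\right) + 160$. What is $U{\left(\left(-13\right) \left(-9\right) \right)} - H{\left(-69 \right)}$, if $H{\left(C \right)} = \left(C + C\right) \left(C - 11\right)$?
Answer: $-3041$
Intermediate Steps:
$H{\left(C \right)} = 2 C \left(-11 + C\right)$
$U{\left(s \right)} = 160 + s^{2} - 50 s$
$U{\left(\left(-13\right) \left(-9\right) \right)} - H{\left(-69 \right)} = \left(160 + \left(\left(-13\right) \left(-9\right)\right)^{2} - 50 \left(\left(-13\right) \left(-9\right)\right)\right) - 2 \left(-69\right) \left(-11 - 69\right) = \left(160 + 117^{2} - 5850\right) - 2 \left(-69\right) \left(-80\right) = \left(160 + 13689 - 5850\right) - 11040 = 7999 - 11040 = -3041$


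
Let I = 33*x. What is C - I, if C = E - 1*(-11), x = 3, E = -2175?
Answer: -2263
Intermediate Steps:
C = -2164 (C = -2175 - 1*(-11) = -2175 + 11 = -2164)
I = 99 (I = 33*3 = 99)
C - I = -2164 - 1*99 = -2164 - 99 = -2263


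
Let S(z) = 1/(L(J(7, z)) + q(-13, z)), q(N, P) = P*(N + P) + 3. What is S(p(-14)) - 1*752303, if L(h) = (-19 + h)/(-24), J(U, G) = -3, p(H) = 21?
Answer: -1552001077/2063 ≈ -7.5230e+5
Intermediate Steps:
q(N, P) = 3 + P*(N + P)
L(h) = 19/24 - h/24 (L(h) = (-19 + h)*(-1/24) = 19/24 - h/24)
S(z) = 1/(47/12 + z**2 - 13*z) (S(z) = 1/((19/24 - 1/24*(-3)) + (3 + z**2 - 13*z)) = 1/((19/24 + 1/8) + (3 + z**2 - 13*z)) = 1/(11/12 + (3 + z**2 - 13*z)) = 1/(47/12 + z**2 - 13*z))
S(p(-14)) - 1*752303 = 12/(47 - 156*21 + 12*21**2) - 1*752303 = 12/(47 - 3276 + 12*441) - 752303 = 12/(47 - 3276 + 5292) - 752303 = 12/2063 - 752303 = -1552001077/2063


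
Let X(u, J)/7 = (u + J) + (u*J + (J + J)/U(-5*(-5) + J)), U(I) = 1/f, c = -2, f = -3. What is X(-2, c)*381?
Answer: 32004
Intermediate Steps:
U(I) = -⅓ (U(I) = 1/(-3) = -⅓)
X(u, J) = -35*J + 7*u + 7*J*u (X(u, J) = 7*((u + J) + (u*J + (J + J)/(-⅓))) = 7*((J + u) + (J*u + (2*J)*(-3))) = 7*((J + u) + (J*u - 6*J)) = 7*((J + u) + (-6*J + J*u)) = 7*(u - 5*J + J*u) = -35*J + 7*u + 7*J*u)
X(-2, c)*381 = (-35*(-2) + 7*(-2) + 7*(-2)*(-2))*381 = (70 - 14 + 28)*381 = 84*381 = 32004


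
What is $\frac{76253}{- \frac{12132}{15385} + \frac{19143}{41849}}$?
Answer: $- \frac{49095254996845}{213197013} \approx -2.3028 \cdot 10^{5}$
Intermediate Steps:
$\frac{76253}{- \frac{12132}{15385} + \frac{19143}{41849}} = \frac{76253}{- \frac{213197013}{643846865}} = 76253 \left(- \frac{643846865}{213197013}\right) = - \frac{49095254996845}{213197013}$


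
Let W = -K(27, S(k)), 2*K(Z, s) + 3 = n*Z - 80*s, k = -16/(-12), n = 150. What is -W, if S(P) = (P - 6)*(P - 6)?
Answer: 20743/18 ≈ 1152.4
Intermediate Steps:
k = 4/3 (k = -16*(-1/12) = 4/3 ≈ 1.3333)
S(P) = (-6 + P)² (S(P) = (-6 + P)*(-6 + P) = (-6 + P)²)
K(Z, s) = -3/2 - 40*s + 75*Z (K(Z, s) = -3/2 + (150*Z - 80*s)/2 = -3/2 + (-80*s + 150*Z)/2 = -3/2 + (-40*s + 75*Z) = -3/2 - 40*s + 75*Z)
W = -20743/18 (W = -(-3/2 - 40*(-6 + 4/3)² + 75*27) = -(-3/2 - 40*(-14/3)² + 2025) = -(-3/2 - 40*196/9 + 2025) = -(-3/2 - 7840/9 + 2025) = -1*20743/18 = -20743/18 ≈ -1152.4)
-W = -1*(-20743/18) = 20743/18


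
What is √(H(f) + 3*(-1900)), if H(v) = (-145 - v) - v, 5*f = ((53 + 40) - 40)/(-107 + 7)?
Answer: I*√14611970/50 ≈ 76.451*I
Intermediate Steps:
f = -53/500 (f = (((53 + 40) - 40)/(-107 + 7))/5 = ((93 - 40)/(-100))/5 = (53*(-1/100))/5 = (⅕)*(-53/100) = -53/500 ≈ -0.10600)
H(v) = -145 - 2*v
√(H(f) + 3*(-1900)) = √((-145 - 2*(-53/500)) + 3*(-1900)) = √((-145 + 53/250) - 5700) = √(-36197/250 - 5700) = √(-1461197/250) = I*√14611970/50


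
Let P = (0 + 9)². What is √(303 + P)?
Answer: 8*√6 ≈ 19.596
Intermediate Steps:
P = 81 (P = 9² = 81)
√(303 + P) = √(303 + 81) = √384 = 8*√6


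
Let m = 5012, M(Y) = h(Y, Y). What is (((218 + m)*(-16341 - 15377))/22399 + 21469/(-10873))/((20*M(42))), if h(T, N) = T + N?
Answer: -601383337117/136384823120 ≈ -4.4095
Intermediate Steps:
h(T, N) = N + T
M(Y) = 2*Y (M(Y) = Y + Y = 2*Y)
(((218 + m)*(-16341 - 15377))/22399 + 21469/(-10873))/((20*M(42))) = (((218 + 5012)*(-16341 - 15377))/22399 + 21469/(-10873))/((20*(2*42))) = ((5230*(-31718))*(1/22399) + 21469*(-1/10873))/((20*84)) = (-165885140*1/22399 - 21469/10873)/1680 = (-165885140/22399 - 21469/10873)*(1/1680) = -1804150011351/243544327*1/1680 = -601383337117/136384823120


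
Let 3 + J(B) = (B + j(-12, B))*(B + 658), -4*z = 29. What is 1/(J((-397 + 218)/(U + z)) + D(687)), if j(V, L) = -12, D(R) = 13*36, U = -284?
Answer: -1357225/9546171879 ≈ -0.00014217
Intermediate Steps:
z = -29/4 (z = -¼*29 = -29/4 ≈ -7.2500)
D(R) = 468
J(B) = -3 + (-12 + B)*(658 + B) (J(B) = -3 + (B - 12)*(B + 658) = -3 + (-12 + B)*(658 + B))
1/(J((-397 + 218)/(U + z)) + D(687)) = 1/((-7899 + ((-397 + 218)/(-284 - 29/4))² + 646*((-397 + 218)/(-284 - 29/4))) + 468) = 1/((-7899 + (-179/(-1165/4))² + 646*(-179/(-1165/4))) + 468) = 1/((-7899 + (-179*(-4/1165))² + 646*(-179*(-4/1165))) + 468) = 1/((-7899 + (716/1165)² + 646*(716/1165)) + 468) = 1/((-7899 + 512656/1357225 + 462536/1165) + 468) = 1/(-10181353179/1357225 + 468) = 1/(-9546171879/1357225) = -1357225/9546171879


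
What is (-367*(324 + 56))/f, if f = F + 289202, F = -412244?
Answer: 69730/61521 ≈ 1.1334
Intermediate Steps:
f = -123042 (f = -412244 + 289202 = -123042)
(-367*(324 + 56))/f = -367*(324 + 56)/(-123042) = -367*380*(-1/123042) = -139460*(-1/123042) = 69730/61521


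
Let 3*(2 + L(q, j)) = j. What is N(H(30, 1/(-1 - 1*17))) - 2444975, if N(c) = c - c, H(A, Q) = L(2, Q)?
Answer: -2444975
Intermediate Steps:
L(q, j) = -2 + j/3
H(A, Q) = -2 + Q/3
N(c) = 0
N(H(30, 1/(-1 - 1*17))) - 2444975 = 0 - 2444975 = -2444975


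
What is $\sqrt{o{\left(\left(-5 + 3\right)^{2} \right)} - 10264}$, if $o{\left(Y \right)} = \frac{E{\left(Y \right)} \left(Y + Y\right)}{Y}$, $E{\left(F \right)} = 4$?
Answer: $4 i \sqrt{641} \approx 101.27 i$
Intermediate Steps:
$o{\left(Y \right)} = 8$ ($o{\left(Y \right)} = \frac{4 \left(Y + Y\right)}{Y} = \frac{4 \cdot 2 Y}{Y} = \frac{8 Y}{Y} = 8$)
$\sqrt{o{\left(\left(-5 + 3\right)^{2} \right)} - 10264} = \sqrt{8 - 10264} = \sqrt{-10256} = 4 i \sqrt{641}$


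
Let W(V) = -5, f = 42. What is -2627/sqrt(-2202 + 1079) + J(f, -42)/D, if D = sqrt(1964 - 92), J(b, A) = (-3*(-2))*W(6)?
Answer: -5*sqrt(13)/26 + 2627*I*sqrt(1123)/1123 ≈ -0.69338 + 78.392*I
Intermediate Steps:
J(b, A) = -30 (J(b, A) = -3*(-2)*(-5) = 6*(-5) = -30)
D = 12*sqrt(13) (D = sqrt(1872) = 12*sqrt(13) ≈ 43.267)
-2627/sqrt(-2202 + 1079) + J(f, -42)/D = -2627/sqrt(-2202 + 1079) - 30*sqrt(13)/156 = -2627*(-I*sqrt(1123)/1123) - 5*sqrt(13)/26 = -(-2627)*I*sqrt(1123)/1123 - 5*sqrt(13)/26 = 2627*I*sqrt(1123)/1123 - 5*sqrt(13)/26 = -5*sqrt(13)/26 + 2627*I*sqrt(1123)/1123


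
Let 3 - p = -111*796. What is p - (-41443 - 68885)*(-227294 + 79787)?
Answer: -16274063937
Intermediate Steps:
p = 88359 (p = 3 - (-111)*796 = 3 - 1*(-88356) = 3 + 88356 = 88359)
p - (-41443 - 68885)*(-227294 + 79787) = 88359 - (-41443 - 68885)*(-227294 + 79787) = 88359 - (-110328)*(-147507) = 88359 - 1*16274152296 = 88359 - 16274152296 = -16274063937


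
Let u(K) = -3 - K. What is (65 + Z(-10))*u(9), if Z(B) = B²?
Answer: -1980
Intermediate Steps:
(65 + Z(-10))*u(9) = (65 + (-10)²)*(-3 - 1*9) = (65 + 100)*(-3 - 9) = 165*(-12) = -1980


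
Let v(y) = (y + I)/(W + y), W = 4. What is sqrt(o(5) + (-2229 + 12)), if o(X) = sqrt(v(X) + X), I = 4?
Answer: sqrt(-2217 + sqrt(6)) ≈ 47.059*I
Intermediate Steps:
v(y) = 1 (v(y) = (y + 4)/(4 + y) = (4 + y)/(4 + y) = 1)
o(X) = sqrt(1 + X)
sqrt(o(5) + (-2229 + 12)) = sqrt(sqrt(1 + 5) + (-2229 + 12)) = sqrt(sqrt(6) - 2217) = sqrt(-2217 + sqrt(6))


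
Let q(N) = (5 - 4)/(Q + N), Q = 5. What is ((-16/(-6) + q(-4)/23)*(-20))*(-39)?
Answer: 48620/23 ≈ 2113.9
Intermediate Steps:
q(N) = 1/(5 + N) (q(N) = (5 - 4)/(5 + N) = 1/(5 + N))
((-16/(-6) + q(-4)/23)*(-20))*(-39) = ((-16/(-6) + 1/((5 - 4)*23))*(-20))*(-39) = ((-16*(-1/6) + (1/23)/1)*(-20))*(-39) = ((8/3 + 1*(1/23))*(-20))*(-39) = ((8/3 + 1/23)*(-20))*(-39) = ((187/69)*(-20))*(-39) = -3740/69*(-39) = 48620/23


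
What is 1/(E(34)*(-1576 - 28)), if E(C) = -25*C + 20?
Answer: 1/1331320 ≈ 7.5113e-7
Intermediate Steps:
E(C) = 20 - 25*C
1/(E(34)*(-1576 - 28)) = 1/((20 - 25*34)*(-1576 - 28)) = 1/((20 - 850)*(-1604)) = 1/(-830*(-1604)) = 1/1331320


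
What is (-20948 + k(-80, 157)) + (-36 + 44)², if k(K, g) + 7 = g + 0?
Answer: -20734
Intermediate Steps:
k(K, g) = -7 + g (k(K, g) = -7 + (g + 0) = -7 + g)
(-20948 + k(-80, 157)) + (-36 + 44)² = (-20948 + (-7 + 157)) + (-36 + 44)² = (-20948 + 150) + 8² = -20798 + 64 = -20734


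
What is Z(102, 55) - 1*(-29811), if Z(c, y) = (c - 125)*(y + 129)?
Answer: 25579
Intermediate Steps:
Z(c, y) = (-125 + c)*(129 + y)
Z(102, 55) - 1*(-29811) = (-16125 - 125*55 + 129*102 + 102*55) - 1*(-29811) = (-16125 - 6875 + 13158 + 5610) + 29811 = -4232 + 29811 = 25579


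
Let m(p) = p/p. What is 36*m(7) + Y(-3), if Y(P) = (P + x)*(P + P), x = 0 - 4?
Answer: 78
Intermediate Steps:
x = -4
m(p) = 1
Y(P) = 2*P*(-4 + P) (Y(P) = (P - 4)*(P + P) = (-4 + P)*(2*P) = 2*P*(-4 + P))
36*m(7) + Y(-3) = 36*1 + 2*(-3)*(-4 - 3) = 36 + 2*(-3)*(-7) = 36 + 42 = 78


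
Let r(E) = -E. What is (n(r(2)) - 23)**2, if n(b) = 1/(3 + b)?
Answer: 484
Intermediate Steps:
(n(r(2)) - 23)**2 = (1/(3 - 1*2) - 23)**2 = (1/(3 - 2) - 23)**2 = (1/1 - 23)**2 = (1 - 23)**2 = (-22)**2 = 484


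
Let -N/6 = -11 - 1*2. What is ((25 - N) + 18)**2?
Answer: 1225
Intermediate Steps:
N = 78 (N = -6*(-11 - 1*2) = -6*(-11 - 2) = -6*(-13) = 78)
((25 - N) + 18)**2 = ((25 - 1*78) + 18)**2 = ((25 - 78) + 18)**2 = (-53 + 18)**2 = (-35)**2 = 1225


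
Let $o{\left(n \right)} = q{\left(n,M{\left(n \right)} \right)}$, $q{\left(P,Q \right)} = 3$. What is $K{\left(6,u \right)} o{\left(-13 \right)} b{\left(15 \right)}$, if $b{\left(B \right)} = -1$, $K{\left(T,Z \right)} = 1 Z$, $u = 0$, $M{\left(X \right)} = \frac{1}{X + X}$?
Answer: $0$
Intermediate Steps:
$M{\left(X \right)} = \frac{1}{2 X}$
$K{\left(T,Z \right)} = Z$
$o{\left(n \right)} = 3$
$K{\left(6,u \right)} o{\left(-13 \right)} b{\left(15 \right)} = 0 \cdot 3 \left(-1\right) = 0 \left(-1\right) = 0$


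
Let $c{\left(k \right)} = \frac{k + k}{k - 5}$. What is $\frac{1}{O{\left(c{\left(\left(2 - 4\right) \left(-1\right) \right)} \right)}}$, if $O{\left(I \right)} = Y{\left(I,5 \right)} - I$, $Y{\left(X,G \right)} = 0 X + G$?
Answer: $\frac{3}{19} \approx 0.15789$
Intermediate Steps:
$Y{\left(X,G \right)} = G$ ($Y{\left(X,G \right)} = 0 + G = G$)
$c{\left(k \right)} = \frac{2 k}{-5 + k}$
$O{\left(I \right)} = 5 - I$
$\frac{1}{O{\left(c{\left(\left(2 - 4\right) \left(-1\right) \right)} \right)}} = \frac{1}{5 - \frac{2 \left(2 - 4\right) \left(-1\right)}{-5 + \left(2 - 4\right) \left(-1\right)}} = \frac{1}{5 - \frac{2 \left(\left(-2\right) \left(-1\right)\right)}{-5 - -2}} = \frac{1}{5 - 2 \cdot 2 \frac{1}{-5 + 2}} = \frac{1}{5 - 2 \cdot 2 \frac{1}{-3}} = \frac{1}{5 - 2 \cdot 2 \left(- \frac{1}{3}\right)} = \frac{1}{5 - - \frac{4}{3}} = \frac{1}{5 + \frac{4}{3}} = \frac{1}{\frac{19}{3}} = \frac{3}{19}$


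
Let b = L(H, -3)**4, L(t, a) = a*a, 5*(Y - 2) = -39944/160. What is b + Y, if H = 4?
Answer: 651307/100 ≈ 6513.1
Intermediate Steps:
Y = -4793/100 (Y = 2 + (-39944/160)/5 = 2 + (-39944*1/160)/5 = 2 + (1/5)*(-4993/20) = 2 - 4993/100 = -4793/100 ≈ -47.930)
L(t, a) = a**2
b = 6561 (b = ((-3)**2)**4 = 9**4 = 6561)
b + Y = 6561 - 4793/100 = 651307/100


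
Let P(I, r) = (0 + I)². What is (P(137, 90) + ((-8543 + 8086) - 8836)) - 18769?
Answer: -9293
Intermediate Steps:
P(I, r) = I²
(P(137, 90) + ((-8543 + 8086) - 8836)) - 18769 = (137² + ((-8543 + 8086) - 8836)) - 18769 = (18769 + (-457 - 8836)) - 18769 = (18769 - 9293) - 18769 = 9476 - 18769 = -9293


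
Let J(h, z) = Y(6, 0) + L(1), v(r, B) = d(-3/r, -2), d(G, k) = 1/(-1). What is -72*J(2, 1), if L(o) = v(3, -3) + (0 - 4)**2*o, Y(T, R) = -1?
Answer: -1008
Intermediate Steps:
d(G, k) = -1
v(r, B) = -1
L(o) = -1 + 16*o (L(o) = -1 + (0 - 4)**2*o = -1 + (-4)**2*o = -1 + 16*o)
J(h, z) = 14 (J(h, z) = -1 + (-1 + 16*1) = -1 + (-1 + 16) = -1 + 15 = 14)
-72*J(2, 1) = -72*14 = -12*84 = -1008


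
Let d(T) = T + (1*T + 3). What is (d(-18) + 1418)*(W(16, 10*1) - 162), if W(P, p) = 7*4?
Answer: -185590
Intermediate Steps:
W(P, p) = 28
d(T) = 3 + 2*T (d(T) = T + (T + 3) = T + (3 + T) = 3 + 2*T)
(d(-18) + 1418)*(W(16, 10*1) - 162) = ((3 + 2*(-18)) + 1418)*(28 - 162) = ((3 - 36) + 1418)*(-134) = (-33 + 1418)*(-134) = 1385*(-134) = -185590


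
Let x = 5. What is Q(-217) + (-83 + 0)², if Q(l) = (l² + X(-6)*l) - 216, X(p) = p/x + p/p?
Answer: 269027/5 ≈ 53805.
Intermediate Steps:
X(p) = 1 + p/5 (X(p) = p/5 + p/p = p*(⅕) + 1 = p/5 + 1 = 1 + p/5)
Q(l) = -216 + l² - l/5 (Q(l) = (l² + (1 + (⅕)*(-6))*l) - 216 = (l² + (1 - 6/5)*l) - 216 = (l² - l/5) - 216 = -216 + l² - l/5)
Q(-217) + (-83 + 0)² = (-216 + (-217)² - ⅕*(-217)) + (-83 + 0)² = (-216 + 47089 + 217/5) + (-83)² = 234582/5 + 6889 = 269027/5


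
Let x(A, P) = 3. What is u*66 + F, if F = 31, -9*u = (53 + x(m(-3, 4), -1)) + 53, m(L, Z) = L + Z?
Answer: -2305/3 ≈ -768.33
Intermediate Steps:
u = -109/9 (u = -((53 + 3) + 53)/9 = -(56 + 53)/9 = -⅑*109 = -109/9 ≈ -12.111)
u*66 + F = -109/9*66 + 31 = -2398/3 + 31 = -2305/3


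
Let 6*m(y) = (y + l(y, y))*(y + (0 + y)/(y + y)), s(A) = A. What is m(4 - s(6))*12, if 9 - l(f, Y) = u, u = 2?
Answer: -15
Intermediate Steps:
l(f, Y) = 7 (l(f, Y) = 9 - 1*2 = 9 - 2 = 7)
m(y) = (1/2 + y)*(7 + y)/6 (m(y) = ((y + 7)*(y + (0 + y)/(y + y)))/6 = ((7 + y)*(y + y/((2*y))))/6 = ((7 + y)*(y + y*(1/(2*y))))/6 = ((7 + y)*(y + 1/2))/6 = ((7 + y)*(1/2 + y))/6 = ((1/2 + y)*(7 + y))/6 = (1/2 + y)*(7 + y)/6)
m(4 - s(6))*12 = (7/12 + (4 - 1*6)**2/6 + 5*(4 - 1*6)/4)*12 = (7/12 + (4 - 6)**2/6 + 5*(4 - 6)/4)*12 = (7/12 + (1/6)*(-2)**2 + (5/4)*(-2))*12 = (7/12 + (1/6)*4 - 5/2)*12 = (7/12 + 2/3 - 5/2)*12 = -5/4*12 = -15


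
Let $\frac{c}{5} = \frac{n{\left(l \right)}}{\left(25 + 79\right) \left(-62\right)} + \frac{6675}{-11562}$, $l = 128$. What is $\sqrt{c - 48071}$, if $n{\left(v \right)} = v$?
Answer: $\frac{i \sqrt{115969462524922994}}{1553162} \approx 219.26 i$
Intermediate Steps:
$c = - \frac{4637535}{1553162}$ ($c = 5 \left(\frac{128}{\left(25 + 79\right) \left(-62\right)} + \frac{6675}{-11562}\right) = 5 \left(\frac{128}{104 \left(-62\right)} + 6675 \left(- \frac{1}{11562}\right)\right) = 5 \left(\frac{128}{-6448} - \frac{2225}{3854}\right) = 5 \left(128 \left(- \frac{1}{6448}\right) - \frac{2225}{3854}\right) = 5 \left(- \frac{8}{403} - \frac{2225}{3854}\right) = 5 \left(- \frac{927507}{1553162}\right) = - \frac{4637535}{1553162} \approx -2.9859$)
$\sqrt{c - 48071} = \sqrt{- \frac{4637535}{1553162} - 48071} = \sqrt{- \frac{74666688037}{1553162}} = \frac{i \sqrt{115969462524922994}}{1553162}$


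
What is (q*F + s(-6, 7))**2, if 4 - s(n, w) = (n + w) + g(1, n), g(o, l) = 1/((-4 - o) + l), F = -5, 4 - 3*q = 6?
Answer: 44944/1089 ≈ 41.271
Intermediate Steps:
q = -2/3 (q = 4/3 - 1/3*6 = 4/3 - 2 = -2/3 ≈ -0.66667)
g(o, l) = 1/(-4 + l - o)
s(n, w) = 4 - n - w - 1/(-5 + n) (s(n, w) = 4 - ((n + w) + 1/(-4 + n - 1*1)) = 4 - ((n + w) + 1/(-4 + n - 1)) = 4 - ((n + w) + 1/(-5 + n)) = 4 - (n + w + 1/(-5 + n)) = 4 + (-n - w - 1/(-5 + n)) = 4 - n - w - 1/(-5 + n))
(q*F + s(-6, 7))**2 = (-2/3*(-5) + (-1 + (-5 - 6)*(4 - 1*(-6) - 1*7))/(-5 - 6))**2 = (10/3 + (-1 - 11*(4 + 6 - 7))/(-11))**2 = (10/3 - (-1 - 11*3)/11)**2 = (10/3 - (-1 - 33)/11)**2 = (10/3 - 1/11*(-34))**2 = (10/3 + 34/11)**2 = (212/33)**2 = 44944/1089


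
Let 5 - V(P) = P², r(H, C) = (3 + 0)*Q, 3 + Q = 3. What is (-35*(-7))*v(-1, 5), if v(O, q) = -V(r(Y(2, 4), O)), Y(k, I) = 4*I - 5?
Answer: -1225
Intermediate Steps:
Q = 0 (Q = -3 + 3 = 0)
Y(k, I) = -5 + 4*I
r(H, C) = 0 (r(H, C) = (3 + 0)*0 = 3*0 = 0)
V(P) = 5 - P²
v(O, q) = -5 (v(O, q) = -(5 - 1*0²) = -(5 - 1*0) = -(5 + 0) = -1*5 = -5)
(-35*(-7))*v(-1, 5) = -35*(-7)*(-5) = 245*(-5) = -1225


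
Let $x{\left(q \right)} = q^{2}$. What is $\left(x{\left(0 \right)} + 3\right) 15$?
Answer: $45$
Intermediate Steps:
$\left(x{\left(0 \right)} + 3\right) 15 = \left(0^{2} + 3\right) 15 = \left(0 + 3\right) 15 = 3 \cdot 15 = 45$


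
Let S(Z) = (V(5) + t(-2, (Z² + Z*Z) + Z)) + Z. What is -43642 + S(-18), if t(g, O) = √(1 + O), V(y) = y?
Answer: -43655 + √631 ≈ -43630.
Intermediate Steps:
S(Z) = 5 + Z + √(1 + Z + 2*Z²) (S(Z) = (5 + √(1 + ((Z² + Z*Z) + Z))) + Z = (5 + √(1 + ((Z² + Z²) + Z))) + Z = (5 + √(1 + (2*Z² + Z))) + Z = (5 + √(1 + (Z + 2*Z²))) + Z = (5 + √(1 + Z + 2*Z²)) + Z = 5 + Z + √(1 + Z + 2*Z²))
-43642 + S(-18) = -43642 + (5 - 18 + √(1 - 18*(1 + 2*(-18)))) = -43642 + (5 - 18 + √(1 - 18*(1 - 36))) = -43642 + (5 - 18 + √(1 - 18*(-35))) = -43642 + (5 - 18 + √(1 + 630)) = -43642 + (5 - 18 + √631) = -43642 + (-13 + √631) = -43655 + √631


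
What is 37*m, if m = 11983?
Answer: 443371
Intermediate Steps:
37*m = 37*11983 = 443371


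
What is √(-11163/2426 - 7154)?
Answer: 11*I*√348196502/2426 ≈ 84.609*I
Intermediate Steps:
√(-11163/2426 - 7154) = √(-17366767/2426) = 11*I*√348196502/2426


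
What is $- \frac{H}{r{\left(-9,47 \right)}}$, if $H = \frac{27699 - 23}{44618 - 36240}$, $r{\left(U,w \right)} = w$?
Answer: $- \frac{13838}{196883} \approx -0.070285$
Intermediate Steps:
$H = \frac{13838}{4189}$ ($H = \frac{27676}{8378} = 27676 \cdot \frac{1}{8378} = \frac{13838}{4189} \approx 3.3034$)
$- \frac{H}{r{\left(-9,47 \right)}} = - \frac{13838}{4189 \cdot 47} = \left(-1\right) \frac{13838}{196883} = - \frac{13838}{196883}$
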